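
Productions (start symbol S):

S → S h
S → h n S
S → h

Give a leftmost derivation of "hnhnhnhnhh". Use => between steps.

S => hnS => hnSh => hnhnSh => hnhnhnSh => hnhnhnhnSh => hnhnhnhnhh

S => hnS   [S → h n S]
hnS => hnSh   [S → S h]
hnSh => hnhnSh   [S → h n S]
hnhnSh => hnhnhnSh   [S → h n S]
hnhnhnSh => hnhnhnhnSh   [S → h n S]
hnhnhnhnSh => hnhnhnhnhh   [S → h]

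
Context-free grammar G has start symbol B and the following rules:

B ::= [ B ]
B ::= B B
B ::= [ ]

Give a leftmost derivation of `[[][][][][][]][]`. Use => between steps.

B=>BB=>[B]B=>[BB]B=>[BBB]B=>[BBBB]B=>[[]BBB]B=>[[]BBBB]B=>[[]BBBBB]B=>[[][]BBBB]B=>[[][][]BBB]B=>[[][][][]BB]B=>[[][][][][]B]B=>[[][][][][][]]B=>[[][][][][][]][]

B => BB   [B ::= B B]
BB => [B]B   [B ::= [ B ]]
[B]B => [BB]B   [B ::= B B]
[BB]B => [BBB]B   [B ::= B B]
[BBB]B => [BBBB]B   [B ::= B B]
[BBBB]B => [[]BBB]B   [B ::= [ ]]
[[]BBB]B => [[]BBBB]B   [B ::= B B]
[[]BBBB]B => [[]BBBBB]B   [B ::= B B]
[[]BBBBB]B => [[][]BBBB]B   [B ::= [ ]]
[[][]BBBB]B => [[][][]BBB]B   [B ::= [ ]]
[[][][]BBB]B => [[][][][]BB]B   [B ::= [ ]]
[[][][][]BB]B => [[][][][][]B]B   [B ::= [ ]]
[[][][][][]B]B => [[][][][][][]]B   [B ::= [ ]]
[[][][][][][]]B => [[][][][][][]][]   [B ::= [ ]]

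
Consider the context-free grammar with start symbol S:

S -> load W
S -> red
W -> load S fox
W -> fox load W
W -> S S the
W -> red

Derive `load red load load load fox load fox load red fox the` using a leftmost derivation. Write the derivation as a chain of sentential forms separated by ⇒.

S ⇒ load W ⇒ load S S the ⇒ load red S the ⇒ load red load W the ⇒ load red load load S fox the ⇒ load red load load load W fox the ⇒ load red load load load fox load W fox the ⇒ load red load load load fox load fox load W fox the ⇒ load red load load load fox load fox load red fox the

S ⇒ load W   [S -> load W]
load W ⇒ load S S the   [W -> S S the]
load S S the ⇒ load red S the   [S -> red]
load red S the ⇒ load red load W the   [S -> load W]
load red load W the ⇒ load red load load S fox the   [W -> load S fox]
load red load load S fox the ⇒ load red load load load W fox the   [S -> load W]
load red load load load W fox the ⇒ load red load load load fox load W fox the   [W -> fox load W]
load red load load load fox load W fox the ⇒ load red load load load fox load fox load W fox the   [W -> fox load W]
load red load load load fox load fox load W fox the ⇒ load red load load load fox load fox load red fox the   [W -> red]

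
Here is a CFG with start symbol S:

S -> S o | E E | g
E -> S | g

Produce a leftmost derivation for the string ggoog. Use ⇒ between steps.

S ⇒ EE ⇒ SE ⇒ EEE ⇒ gEE ⇒ gSE ⇒ gSoE ⇒ gSooE ⇒ ggooE ⇒ ggoog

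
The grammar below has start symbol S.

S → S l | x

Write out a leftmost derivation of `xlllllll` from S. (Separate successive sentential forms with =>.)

S => Sl => Sll => Slll => Sllll => Slllll => Sllllll => Slllllll => xlllllll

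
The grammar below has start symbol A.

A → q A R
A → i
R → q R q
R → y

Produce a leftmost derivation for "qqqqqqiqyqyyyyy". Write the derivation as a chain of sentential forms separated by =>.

A => qAR => qqARR => qqqARRR => qqqqARRRR => qqqqqARRRRR => qqqqqqARRRRRR => qqqqqqiRRRRRR => qqqqqqiqRqRRRRR => qqqqqqiqyqRRRRR => qqqqqqiqyqyRRRR => qqqqqqiqyqyyRRR => qqqqqqiqyqyyyRR => qqqqqqiqyqyyyyR => qqqqqqiqyqyyyyy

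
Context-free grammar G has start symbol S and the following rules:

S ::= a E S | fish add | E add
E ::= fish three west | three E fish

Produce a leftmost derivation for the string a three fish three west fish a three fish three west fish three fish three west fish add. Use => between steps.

S => a E S => a three E fish S => a three fish three west fish S => a three fish three west fish a E S => a three fish three west fish a three E fish S => a three fish three west fish a three fish three west fish S => a three fish three west fish a three fish three west fish E add => a three fish three west fish a three fish three west fish three E fish add => a three fish three west fish a three fish three west fish three fish three west fish add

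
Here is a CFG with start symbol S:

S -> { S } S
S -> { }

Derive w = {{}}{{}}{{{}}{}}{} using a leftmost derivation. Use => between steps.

S=>{S}S=>{{}}S=>{{}}{S}S=>{{}}{{}}S=>{{}}{{}}{S}S=>{{}}{{}}{{S}S}S=>{{}}{{}}{{{}}S}S=>{{}}{{}}{{{}}{}}S=>{{}}{{}}{{{}}{}}{}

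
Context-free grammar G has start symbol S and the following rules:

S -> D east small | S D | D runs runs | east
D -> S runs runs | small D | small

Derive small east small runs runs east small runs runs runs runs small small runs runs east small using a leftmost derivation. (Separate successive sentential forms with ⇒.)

S ⇒ D east small   [S -> D east small]
D east small ⇒ S runs runs east small   [D -> S runs runs]
S runs runs east small ⇒ S D runs runs east small   [S -> S D]
S D runs runs east small ⇒ S D D runs runs east small   [S -> S D]
S D D runs runs east small ⇒ D runs runs D D runs runs east small   [S -> D runs runs]
D runs runs D D runs runs east small ⇒ S runs runs runs runs D D runs runs east small   [D -> S runs runs]
S runs runs runs runs D D runs runs east small ⇒ D east small runs runs runs runs D D runs runs east small   [S -> D east small]
D east small runs runs runs runs D D runs runs east small ⇒ S runs runs east small runs runs runs runs D D runs runs east small   [D -> S runs runs]
S runs runs east small runs runs runs runs D D runs runs east small ⇒ D east small runs runs east small runs runs runs runs D D runs runs east small   [S -> D east small]
D east small runs runs east small runs runs runs runs D D runs runs east small ⇒ small east small runs runs east small runs runs runs runs D D runs runs east small   [D -> small]
small east small runs runs east small runs runs runs runs D D runs runs east small ⇒ small east small runs runs east small runs runs runs runs small D runs runs east small   [D -> small]
small east small runs runs east small runs runs runs runs small D runs runs east small ⇒ small east small runs runs east small runs runs runs runs small small runs runs east small   [D -> small]

S ⇒ D east small ⇒ S runs runs east small ⇒ S D runs runs east small ⇒ S D D runs runs east small ⇒ D runs runs D D runs runs east small ⇒ S runs runs runs runs D D runs runs east small ⇒ D east small runs runs runs runs D D runs runs east small ⇒ S runs runs east small runs runs runs runs D D runs runs east small ⇒ D east small runs runs east small runs runs runs runs D D runs runs east small ⇒ small east small runs runs east small runs runs runs runs D D runs runs east small ⇒ small east small runs runs east small runs runs runs runs small D runs runs east small ⇒ small east small runs runs east small runs runs runs runs small small runs runs east small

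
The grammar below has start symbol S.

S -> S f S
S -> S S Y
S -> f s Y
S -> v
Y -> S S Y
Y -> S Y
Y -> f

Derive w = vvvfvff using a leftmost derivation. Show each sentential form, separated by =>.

S => SSY   [S -> S S Y]
SSY => vSY   [S -> v]
vSY => vSSYY   [S -> S S Y]
vSSYY => vSSYSYY   [S -> S S Y]
vSSYSYY => vvSYSYY   [S -> v]
vvSYSYY => vvvYSYY   [S -> v]
vvvYSYY => vvvfSYY   [Y -> f]
vvvfSYY => vvvfvYY   [S -> v]
vvvfvYY => vvvfvfY   [Y -> f]
vvvfvfY => vvvfvff   [Y -> f]

S => SSY => vSY => vSSYY => vSSYSYY => vvSYSYY => vvvYSYY => vvvfSYY => vvvfvYY => vvvfvfY => vvvfvff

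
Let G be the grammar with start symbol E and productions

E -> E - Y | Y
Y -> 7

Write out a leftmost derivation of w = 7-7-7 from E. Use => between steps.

E => E-Y   [E -> E - Y]
E-Y => E-Y-Y   [E -> E - Y]
E-Y-Y => Y-Y-Y   [E -> Y]
Y-Y-Y => 7-Y-Y   [Y -> 7]
7-Y-Y => 7-7-Y   [Y -> 7]
7-7-Y => 7-7-7   [Y -> 7]

E => E-Y => E-Y-Y => Y-Y-Y => 7-Y-Y => 7-7-Y => 7-7-7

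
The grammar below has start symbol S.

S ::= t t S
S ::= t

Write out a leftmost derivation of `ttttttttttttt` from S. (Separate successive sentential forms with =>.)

S => ttS => ttttS => ttttttS => ttttttttS => ttttttttttS => ttttttttttttS => ttttttttttttt

S => ttS   [S ::= t t S]
ttS => ttttS   [S ::= t t S]
ttttS => ttttttS   [S ::= t t S]
ttttttS => ttttttttS   [S ::= t t S]
ttttttttS => ttttttttttS   [S ::= t t S]
ttttttttttS => ttttttttttttS   [S ::= t t S]
ttttttttttttS => ttttttttttttt   [S ::= t]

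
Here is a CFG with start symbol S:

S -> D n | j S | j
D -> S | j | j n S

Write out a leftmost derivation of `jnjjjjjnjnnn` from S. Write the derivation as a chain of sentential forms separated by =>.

S => Dn   [S -> D n]
Dn => jnSn   [D -> j n S]
jnSn => jnjSn   [S -> j S]
jnjSn => jnjDnn   [S -> D n]
jnjDnn => jnjSnn   [D -> S]
jnjSnn => jnjjSnn   [S -> j S]
jnjjSnn => jnjjjSnn   [S -> j S]
jnjjjSnn => jnjjjjSnn   [S -> j S]
jnjjjjSnn => jnjjjjDnnn   [S -> D n]
jnjjjjDnnn => jnjjjjjnSnnn   [D -> j n S]
jnjjjjjnSnnn => jnjjjjjnjnnn   [S -> j]

S=>Dn=>jnSn=>jnjSn=>jnjDnn=>jnjSnn=>jnjjSnn=>jnjjjSnn=>jnjjjjSnn=>jnjjjjDnnn=>jnjjjjjnSnnn=>jnjjjjjnjnnn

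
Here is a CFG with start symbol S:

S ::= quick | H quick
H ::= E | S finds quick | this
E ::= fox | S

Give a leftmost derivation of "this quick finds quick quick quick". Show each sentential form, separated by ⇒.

S ⇒ H quick ⇒ E quick ⇒ S quick ⇒ H quick quick ⇒ S finds quick quick quick ⇒ H quick finds quick quick quick ⇒ this quick finds quick quick quick

S ⇒ H quick   [S ::= H quick]
H quick ⇒ E quick   [H ::= E]
E quick ⇒ S quick   [E ::= S]
S quick ⇒ H quick quick   [S ::= H quick]
H quick quick ⇒ S finds quick quick quick   [H ::= S finds quick]
S finds quick quick quick ⇒ H quick finds quick quick quick   [S ::= H quick]
H quick finds quick quick quick ⇒ this quick finds quick quick quick   [H ::= this]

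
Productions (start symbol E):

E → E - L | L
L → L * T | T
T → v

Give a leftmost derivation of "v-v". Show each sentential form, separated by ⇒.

E ⇒ E-L ⇒ L-L ⇒ T-L ⇒ v-L ⇒ v-T ⇒ v-v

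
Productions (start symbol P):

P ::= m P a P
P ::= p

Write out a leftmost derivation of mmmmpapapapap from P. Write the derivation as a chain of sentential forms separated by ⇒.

P ⇒ mPaP ⇒ mmPaPaP ⇒ mmmPaPaPaP ⇒ mmmmPaPaPaPaP ⇒ mmmmpaPaPaPaP ⇒ mmmmpapaPaPaP ⇒ mmmmpapapaPaP ⇒ mmmmpapapapaP ⇒ mmmmpapapapap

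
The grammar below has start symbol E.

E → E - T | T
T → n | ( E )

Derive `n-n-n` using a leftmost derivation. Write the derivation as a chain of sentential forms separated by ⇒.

E ⇒ E-T   [E → E - T]
E-T ⇒ E-T-T   [E → E - T]
E-T-T ⇒ T-T-T   [E → T]
T-T-T ⇒ n-T-T   [T → n]
n-T-T ⇒ n-n-T   [T → n]
n-n-T ⇒ n-n-n   [T → n]

E⇒E-T⇒E-T-T⇒T-T-T⇒n-T-T⇒n-n-T⇒n-n-n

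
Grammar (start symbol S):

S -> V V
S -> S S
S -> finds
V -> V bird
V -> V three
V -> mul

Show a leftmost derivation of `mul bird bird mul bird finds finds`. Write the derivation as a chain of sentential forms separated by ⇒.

S ⇒ S S ⇒ S S S ⇒ V V S S ⇒ V bird V S S ⇒ V bird bird V S S ⇒ mul bird bird V S S ⇒ mul bird bird V bird S S ⇒ mul bird bird mul bird S S ⇒ mul bird bird mul bird finds S ⇒ mul bird bird mul bird finds finds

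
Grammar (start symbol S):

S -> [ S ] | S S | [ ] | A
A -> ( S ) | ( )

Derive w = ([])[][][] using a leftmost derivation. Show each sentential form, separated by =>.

S => SS => SSS => SSSS => ASSS => (S)SSS => ([])SSS => ([])[]SS => ([])[][]S => ([])[][][]

S => SS   [S -> S S]
SS => SSS   [S -> S S]
SSS => SSSS   [S -> S S]
SSSS => ASSS   [S -> A]
ASSS => (S)SSS   [A -> ( S )]
(S)SSS => ([])SSS   [S -> [ ]]
([])SSS => ([])[]SS   [S -> [ ]]
([])[]SS => ([])[][]S   [S -> [ ]]
([])[][]S => ([])[][][]   [S -> [ ]]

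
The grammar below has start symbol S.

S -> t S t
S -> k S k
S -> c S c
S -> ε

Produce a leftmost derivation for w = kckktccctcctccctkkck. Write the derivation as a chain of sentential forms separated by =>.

S => kSk => kcSck => kckSkck => kckkSkkck => kckktStkkck => kckktcSctkkck => kckktccScctkkck => kckktcccSccctkkck => kckktccctStccctkkck => kckktccctcSctccctkkck => kckktccctcctccctkkck

S => kSk   [S -> k S k]
kSk => kcSck   [S -> c S c]
kcSck => kckSkck   [S -> k S k]
kckSkck => kckkSkkck   [S -> k S k]
kckkSkkck => kckktStkkck   [S -> t S t]
kckktStkkck => kckktcSctkkck   [S -> c S c]
kckktcSctkkck => kckktccScctkkck   [S -> c S c]
kckktccScctkkck => kckktcccSccctkkck   [S -> c S c]
kckktcccSccctkkck => kckktccctStccctkkck   [S -> t S t]
kckktccctStccctkkck => kckktccctcSctccctkkck   [S -> c S c]
kckktccctcSctccctkkck => kckktccctcctccctkkck   [S -> ε]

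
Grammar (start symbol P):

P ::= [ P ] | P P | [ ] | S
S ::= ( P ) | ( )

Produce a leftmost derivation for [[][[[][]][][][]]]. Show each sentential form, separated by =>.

P => [P] => [PP] => [[]P] => [[][P]] => [[][PP]] => [[][PPP]] => [[][PPPP]] => [[][[P]PPP]] => [[][[PP]PPP]] => [[][[[]P]PPP]] => [[][[[][]]PPP]] => [[][[[][]][]PP]] => [[][[[][]][][]P]] => [[][[[][]][][][]]]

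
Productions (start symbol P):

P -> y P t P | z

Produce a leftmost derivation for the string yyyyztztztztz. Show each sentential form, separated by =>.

P=>yPtP=>yyPtPtP=>yyyPtPtPtP=>yyyyPtPtPtPtP=>yyyyztPtPtPtP=>yyyyztztPtPtP=>yyyyztztztPtP=>yyyyztztztztP=>yyyyztztztztz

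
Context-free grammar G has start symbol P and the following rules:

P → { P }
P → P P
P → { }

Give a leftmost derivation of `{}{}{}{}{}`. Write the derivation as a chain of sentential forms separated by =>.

P => PP   [P → P P]
PP => PPP   [P → P P]
PPP => PPPP   [P → P P]
PPPP => {}PPP   [P → { }]
{}PPP => {}PPPP   [P → P P]
{}PPPP => {}{}PPP   [P → { }]
{}{}PPP => {}{}{}PP   [P → { }]
{}{}{}PP => {}{}{}{}P   [P → { }]
{}{}{}{}P => {}{}{}{}{}   [P → { }]

P=>PP=>PPP=>PPPP=>{}PPP=>{}PPPP=>{}{}PPP=>{}{}{}PP=>{}{}{}{}P=>{}{}{}{}{}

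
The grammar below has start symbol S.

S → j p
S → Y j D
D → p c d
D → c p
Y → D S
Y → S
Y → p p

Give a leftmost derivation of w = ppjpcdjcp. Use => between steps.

S => YjD => SjD => YjDjD => ppjDjD => ppjpcdjD => ppjpcdjcp

S => YjD   [S → Y j D]
YjD => SjD   [Y → S]
SjD => YjDjD   [S → Y j D]
YjDjD => ppjDjD   [Y → p p]
ppjDjD => ppjpcdjD   [D → p c d]
ppjpcdjD => ppjpcdjcp   [D → c p]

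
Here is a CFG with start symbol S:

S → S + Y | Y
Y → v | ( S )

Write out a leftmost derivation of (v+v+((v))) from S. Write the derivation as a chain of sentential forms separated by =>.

S=>Y=>(S)=>(S+Y)=>(S+Y+Y)=>(Y+Y+Y)=>(v+Y+Y)=>(v+v+Y)=>(v+v+(S))=>(v+v+(Y))=>(v+v+((S)))=>(v+v+((Y)))=>(v+v+((v)))

S => Y   [S → Y]
Y => (S)   [Y → ( S )]
(S) => (S+Y)   [S → S + Y]
(S+Y) => (S+Y+Y)   [S → S + Y]
(S+Y+Y) => (Y+Y+Y)   [S → Y]
(Y+Y+Y) => (v+Y+Y)   [Y → v]
(v+Y+Y) => (v+v+Y)   [Y → v]
(v+v+Y) => (v+v+(S))   [Y → ( S )]
(v+v+(S)) => (v+v+(Y))   [S → Y]
(v+v+(Y)) => (v+v+((S)))   [Y → ( S )]
(v+v+((S))) => (v+v+((Y)))   [S → Y]
(v+v+((Y))) => (v+v+((v)))   [Y → v]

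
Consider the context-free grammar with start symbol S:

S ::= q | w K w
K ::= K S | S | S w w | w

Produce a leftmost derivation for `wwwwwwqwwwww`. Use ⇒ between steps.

S ⇒ wKw ⇒ wSw ⇒ wwKww ⇒ wwSwwww ⇒ wwwKwwwww ⇒ wwwKSwwwww ⇒ wwwSSwwwww ⇒ wwwwKwSwwwww ⇒ wwwwwwSwwwww ⇒ wwwwwwqwwwww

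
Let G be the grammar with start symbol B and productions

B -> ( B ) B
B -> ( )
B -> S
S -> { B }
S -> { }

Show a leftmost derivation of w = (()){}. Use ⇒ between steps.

B⇒(B)B⇒(())B⇒(())S⇒(()){}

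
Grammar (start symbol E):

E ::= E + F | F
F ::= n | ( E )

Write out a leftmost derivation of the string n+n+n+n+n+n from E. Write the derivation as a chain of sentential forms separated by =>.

E => E+F => E+F+F => E+F+F+F => E+F+F+F+F => E+F+F+F+F+F => F+F+F+F+F+F => n+F+F+F+F+F => n+n+F+F+F+F => n+n+n+F+F+F => n+n+n+n+F+F => n+n+n+n+n+F => n+n+n+n+n+n

E => E+F   [E ::= E + F]
E+F => E+F+F   [E ::= E + F]
E+F+F => E+F+F+F   [E ::= E + F]
E+F+F+F => E+F+F+F+F   [E ::= E + F]
E+F+F+F+F => E+F+F+F+F+F   [E ::= E + F]
E+F+F+F+F+F => F+F+F+F+F+F   [E ::= F]
F+F+F+F+F+F => n+F+F+F+F+F   [F ::= n]
n+F+F+F+F+F => n+n+F+F+F+F   [F ::= n]
n+n+F+F+F+F => n+n+n+F+F+F   [F ::= n]
n+n+n+F+F+F => n+n+n+n+F+F   [F ::= n]
n+n+n+n+F+F => n+n+n+n+n+F   [F ::= n]
n+n+n+n+n+F => n+n+n+n+n+n   [F ::= n]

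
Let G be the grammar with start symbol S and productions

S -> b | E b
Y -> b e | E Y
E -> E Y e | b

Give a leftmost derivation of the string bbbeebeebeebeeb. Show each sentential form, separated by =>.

S=>Eb=>EYeb=>EYeYeb=>EYeYeYeb=>EYeYeYeYeb=>bYeYeYeYeb=>bEYeYeYeYeb=>bbYeYeYeYeb=>bbbeeYeYeYeb=>bbbeebeeYeYeb=>bbbeebeebeeYeb=>bbbeebeebeebeeb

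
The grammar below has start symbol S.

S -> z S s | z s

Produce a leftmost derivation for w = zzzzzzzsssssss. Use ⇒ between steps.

S⇒zSs⇒zzSss⇒zzzSsss⇒zzzzSssss⇒zzzzzSsssss⇒zzzzzzSssssss⇒zzzzzzzsssssss

S ⇒ zSs   [S -> z S s]
zSs ⇒ zzSss   [S -> z S s]
zzSss ⇒ zzzSsss   [S -> z S s]
zzzSsss ⇒ zzzzSssss   [S -> z S s]
zzzzSssss ⇒ zzzzzSsssss   [S -> z S s]
zzzzzSsssss ⇒ zzzzzzSssssss   [S -> z S s]
zzzzzzSssssss ⇒ zzzzzzzsssssss   [S -> z s]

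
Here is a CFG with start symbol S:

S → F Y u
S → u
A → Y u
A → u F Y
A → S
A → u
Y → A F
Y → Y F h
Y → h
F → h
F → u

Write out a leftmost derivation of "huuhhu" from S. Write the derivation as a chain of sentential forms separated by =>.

S=>FYu=>hYu=>hAFu=>huFYFu=>huuYFu=>huuhFu=>huuhhu

S => FYu   [S → F Y u]
FYu => hYu   [F → h]
hYu => hAFu   [Y → A F]
hAFu => huFYFu   [A → u F Y]
huFYFu => huuYFu   [F → u]
huuYFu => huuhFu   [Y → h]
huuhFu => huuhhu   [F → h]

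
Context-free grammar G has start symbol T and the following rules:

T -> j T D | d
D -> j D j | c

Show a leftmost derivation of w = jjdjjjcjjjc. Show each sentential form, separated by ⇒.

T⇒jTD⇒jjTDD⇒jjdDD⇒jjdjDjD⇒jjdjjDjjD⇒jjdjjjDjjjD⇒jjdjjjcjjjD⇒jjdjjjcjjjc

T ⇒ jTD   [T -> j T D]
jTD ⇒ jjTDD   [T -> j T D]
jjTDD ⇒ jjdDD   [T -> d]
jjdDD ⇒ jjdjDjD   [D -> j D j]
jjdjDjD ⇒ jjdjjDjjD   [D -> j D j]
jjdjjDjjD ⇒ jjdjjjDjjjD   [D -> j D j]
jjdjjjDjjjD ⇒ jjdjjjcjjjD   [D -> c]
jjdjjjcjjjD ⇒ jjdjjjcjjjc   [D -> c]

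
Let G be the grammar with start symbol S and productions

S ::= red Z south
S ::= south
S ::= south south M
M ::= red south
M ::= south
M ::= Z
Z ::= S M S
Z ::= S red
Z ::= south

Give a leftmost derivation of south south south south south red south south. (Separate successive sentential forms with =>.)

S => south south M => south south Z => south south S M S => south south south south M M S => south south south south south M S => south south south south south red south S => south south south south south red south south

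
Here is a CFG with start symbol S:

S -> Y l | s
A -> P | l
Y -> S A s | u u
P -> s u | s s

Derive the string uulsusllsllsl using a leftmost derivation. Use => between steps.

S => Yl => SAsl => YlAsl => SAslAsl => YlAslAsl => SAslAslAsl => YlAslAslAsl => uulAslAslAsl => uulPslAslAsl => uulsuslAslAsl => uulsusllslAsl => uulsusllsllsl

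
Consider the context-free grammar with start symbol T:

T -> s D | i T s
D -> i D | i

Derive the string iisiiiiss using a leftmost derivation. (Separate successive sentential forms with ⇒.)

T ⇒ iTs   [T -> i T s]
iTs ⇒ iiTss   [T -> i T s]
iiTss ⇒ iisDss   [T -> s D]
iisDss ⇒ iisiDss   [D -> i D]
iisiDss ⇒ iisiiDss   [D -> i D]
iisiiDss ⇒ iisiiiDss   [D -> i D]
iisiiiDss ⇒ iisiiiiss   [D -> i]

T ⇒ iTs ⇒ iiTss ⇒ iisDss ⇒ iisiDss ⇒ iisiiDss ⇒ iisiiiDss ⇒ iisiiiiss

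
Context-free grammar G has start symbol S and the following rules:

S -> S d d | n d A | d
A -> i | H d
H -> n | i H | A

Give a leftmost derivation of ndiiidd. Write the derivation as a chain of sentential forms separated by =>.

S=>ndA=>ndHd=>ndiHd=>ndiAd=>ndiHdd=>ndiiHdd=>ndiiAdd=>ndiiidd

S => ndA   [S -> n d A]
ndA => ndHd   [A -> H d]
ndHd => ndiHd   [H -> i H]
ndiHd => ndiAd   [H -> A]
ndiAd => ndiHdd   [A -> H d]
ndiHdd => ndiiHdd   [H -> i H]
ndiiHdd => ndiiAdd   [H -> A]
ndiiAdd => ndiiidd   [A -> i]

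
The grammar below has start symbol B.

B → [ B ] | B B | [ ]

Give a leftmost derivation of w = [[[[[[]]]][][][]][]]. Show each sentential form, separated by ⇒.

B ⇒ [B] ⇒ [BB] ⇒ [[B]B] ⇒ [[BB]B] ⇒ [[BBB]B] ⇒ [[[B]BB]B] ⇒ [[[[B]]BB]B] ⇒ [[[[[B]]]BB]B] ⇒ [[[[[[]]]]BB]B] ⇒ [[[[[[]]]]BBB]B] ⇒ [[[[[[]]]][]BB]B] ⇒ [[[[[[]]]][][]B]B] ⇒ [[[[[[]]]][][][]]B] ⇒ [[[[[[]]]][][][]][]]

B ⇒ [B]   [B → [ B ]]
[B] ⇒ [BB]   [B → B B]
[BB] ⇒ [[B]B]   [B → [ B ]]
[[B]B] ⇒ [[BB]B]   [B → B B]
[[BB]B] ⇒ [[BBB]B]   [B → B B]
[[BBB]B] ⇒ [[[B]BB]B]   [B → [ B ]]
[[[B]BB]B] ⇒ [[[[B]]BB]B]   [B → [ B ]]
[[[[B]]BB]B] ⇒ [[[[[B]]]BB]B]   [B → [ B ]]
[[[[[B]]]BB]B] ⇒ [[[[[[]]]]BB]B]   [B → [ ]]
[[[[[[]]]]BB]B] ⇒ [[[[[[]]]]BBB]B]   [B → B B]
[[[[[[]]]]BBB]B] ⇒ [[[[[[]]]][]BB]B]   [B → [ ]]
[[[[[[]]]][]BB]B] ⇒ [[[[[[]]]][][]B]B]   [B → [ ]]
[[[[[[]]]][][]B]B] ⇒ [[[[[[]]]][][][]]B]   [B → [ ]]
[[[[[[]]]][][][]]B] ⇒ [[[[[[]]]][][][]][]]   [B → [ ]]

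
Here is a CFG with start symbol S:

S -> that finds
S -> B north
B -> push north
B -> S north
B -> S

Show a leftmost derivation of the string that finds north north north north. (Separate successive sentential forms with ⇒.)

S ⇒ B north ⇒ S north north ⇒ B north north north ⇒ S north north north ⇒ B north north north north ⇒ S north north north north ⇒ that finds north north north north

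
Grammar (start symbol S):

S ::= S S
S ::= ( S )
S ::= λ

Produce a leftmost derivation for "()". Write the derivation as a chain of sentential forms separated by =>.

S => SS   [S ::= S S]
SS => SSS   [S ::= S S]
SSS => SSSS   [S ::= S S]
SSSS => SSSSS   [S ::= S S]
SSSSS => SSSSSS   [S ::= S S]
SSSSSS => (S)SSSSS   [S ::= ( S )]
(S)SSSSS => ()SSSSS   [S ::= λ]
()SSSSS => ()SSSS   [S ::= λ]
()SSSS => ()SSS   [S ::= λ]
()SSS => ()SS   [S ::= λ]
()SS => ()S   [S ::= λ]
()S => ()   [S ::= λ]

S => SS => SSS => SSSS => SSSSS => SSSSSS => (S)SSSSS => ()SSSSS => ()SSSS => ()SSS => ()SS => ()S => ()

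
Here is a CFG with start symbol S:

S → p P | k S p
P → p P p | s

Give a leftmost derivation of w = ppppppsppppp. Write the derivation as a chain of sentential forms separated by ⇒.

S ⇒ pP ⇒ ppPp ⇒ pppPpp ⇒ ppppPppp ⇒ pppppPpppp ⇒ ppppppPppppp ⇒ ppppppsppppp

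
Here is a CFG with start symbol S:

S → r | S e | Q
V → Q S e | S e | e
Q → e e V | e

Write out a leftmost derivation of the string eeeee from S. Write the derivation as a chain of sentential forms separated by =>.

S => Se   [S → S e]
Se => Qe   [S → Q]
Qe => eeVe   [Q → e e V]
eeVe => eeSee   [V → S e]
eeSee => eeQee   [S → Q]
eeQee => eeeee   [Q → e]

S=>Se=>Qe=>eeVe=>eeSee=>eeQee=>eeeee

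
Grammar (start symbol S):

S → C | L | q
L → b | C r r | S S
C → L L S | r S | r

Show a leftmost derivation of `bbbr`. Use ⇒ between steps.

S ⇒ L ⇒ SS ⇒ LS ⇒ bS ⇒ bC ⇒ bLLS ⇒ bbLS ⇒ bbbS ⇒ bbbC ⇒ bbbr

S ⇒ L   [S → L]
L ⇒ SS   [L → S S]
SS ⇒ LS   [S → L]
LS ⇒ bS   [L → b]
bS ⇒ bC   [S → C]
bC ⇒ bLLS   [C → L L S]
bLLS ⇒ bbLS   [L → b]
bbLS ⇒ bbbS   [L → b]
bbbS ⇒ bbbC   [S → C]
bbbC ⇒ bbbr   [C → r]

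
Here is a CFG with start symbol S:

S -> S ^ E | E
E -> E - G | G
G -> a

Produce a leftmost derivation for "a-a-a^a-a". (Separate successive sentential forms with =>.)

S => S^E   [S -> S ^ E]
S^E => E^E   [S -> E]
E^E => E-G^E   [E -> E - G]
E-G^E => E-G-G^E   [E -> E - G]
E-G-G^E => G-G-G^E   [E -> G]
G-G-G^E => a-G-G^E   [G -> a]
a-G-G^E => a-a-G^E   [G -> a]
a-a-G^E => a-a-a^E   [G -> a]
a-a-a^E => a-a-a^E-G   [E -> E - G]
a-a-a^E-G => a-a-a^G-G   [E -> G]
a-a-a^G-G => a-a-a^a-G   [G -> a]
a-a-a^a-G => a-a-a^a-a   [G -> a]

S=>S^E=>E^E=>E-G^E=>E-G-G^E=>G-G-G^E=>a-G-G^E=>a-a-G^E=>a-a-a^E=>a-a-a^E-G=>a-a-a^G-G=>a-a-a^a-G=>a-a-a^a-a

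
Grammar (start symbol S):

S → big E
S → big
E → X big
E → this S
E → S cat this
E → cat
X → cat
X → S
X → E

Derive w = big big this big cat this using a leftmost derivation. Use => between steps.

S => big E => big S cat this => big big E cat this => big big this S cat this => big big this big cat this

S => big E   [S → big E]
big E => big S cat this   [E → S cat this]
big S cat this => big big E cat this   [S → big E]
big big E cat this => big big this S cat this   [E → this S]
big big this S cat this => big big this big cat this   [S → big]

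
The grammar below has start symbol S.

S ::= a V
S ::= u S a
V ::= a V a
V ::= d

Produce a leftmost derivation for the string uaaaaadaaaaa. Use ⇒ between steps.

S ⇒ uSa ⇒ uaVa ⇒ uaaVaa ⇒ uaaaVaaa ⇒ uaaaaVaaaa ⇒ uaaaaaVaaaaa ⇒ uaaaaadaaaaa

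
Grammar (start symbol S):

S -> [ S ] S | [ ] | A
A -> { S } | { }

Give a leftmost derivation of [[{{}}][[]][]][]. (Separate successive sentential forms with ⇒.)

S ⇒ [S]S ⇒ [[S]S]S ⇒ [[A]S]S ⇒ [[{S}]S]S ⇒ [[{A}]S]S ⇒ [[{{}}]S]S ⇒ [[{{}}][S]S]S ⇒ [[{{}}][[]]S]S ⇒ [[{{}}][[]][]]S ⇒ [[{{}}][[]][]][]

S ⇒ [S]S   [S -> [ S ] S]
[S]S ⇒ [[S]S]S   [S -> [ S ] S]
[[S]S]S ⇒ [[A]S]S   [S -> A]
[[A]S]S ⇒ [[{S}]S]S   [A -> { S }]
[[{S}]S]S ⇒ [[{A}]S]S   [S -> A]
[[{A}]S]S ⇒ [[{{}}]S]S   [A -> { }]
[[{{}}]S]S ⇒ [[{{}}][S]S]S   [S -> [ S ] S]
[[{{}}][S]S]S ⇒ [[{{}}][[]]S]S   [S -> [ ]]
[[{{}}][[]]S]S ⇒ [[{{}}][[]][]]S   [S -> [ ]]
[[{{}}][[]][]]S ⇒ [[{{}}][[]][]][]   [S -> [ ]]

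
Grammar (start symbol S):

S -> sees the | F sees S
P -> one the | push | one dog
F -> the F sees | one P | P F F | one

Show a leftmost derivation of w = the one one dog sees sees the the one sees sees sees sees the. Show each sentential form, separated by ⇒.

S ⇒ F sees S ⇒ the F sees sees S ⇒ the one P sees sees S ⇒ the one one dog sees sees S ⇒ the one one dog sees sees F sees S ⇒ the one one dog sees sees the F sees sees S ⇒ the one one dog sees sees the the F sees sees sees S ⇒ the one one dog sees sees the the one sees sees sees S ⇒ the one one dog sees sees the the one sees sees sees sees the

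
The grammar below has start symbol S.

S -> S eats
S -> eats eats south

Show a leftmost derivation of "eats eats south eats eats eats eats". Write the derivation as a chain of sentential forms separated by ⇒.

S ⇒ S eats ⇒ S eats eats ⇒ S eats eats eats ⇒ S eats eats eats eats ⇒ eats eats south eats eats eats eats

S ⇒ S eats   [S -> S eats]
S eats ⇒ S eats eats   [S -> S eats]
S eats eats ⇒ S eats eats eats   [S -> S eats]
S eats eats eats ⇒ S eats eats eats eats   [S -> S eats]
S eats eats eats eats ⇒ eats eats south eats eats eats eats   [S -> eats eats south]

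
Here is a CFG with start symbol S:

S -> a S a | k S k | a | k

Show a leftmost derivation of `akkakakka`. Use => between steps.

S => aSa => akSka => akkSkka => akkaSakka => akkakakka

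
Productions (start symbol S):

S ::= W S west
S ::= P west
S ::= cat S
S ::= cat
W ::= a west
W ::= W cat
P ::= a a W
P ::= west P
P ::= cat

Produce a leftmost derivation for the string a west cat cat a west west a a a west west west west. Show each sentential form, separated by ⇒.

S ⇒ W S west ⇒ W cat S west ⇒ W cat cat S west ⇒ a west cat cat S west ⇒ a west cat cat W S west west ⇒ a west cat cat a west S west west ⇒ a west cat cat a west P west west west ⇒ a west cat cat a west west P west west west ⇒ a west cat cat a west west a a W west west west ⇒ a west cat cat a west west a a a west west west west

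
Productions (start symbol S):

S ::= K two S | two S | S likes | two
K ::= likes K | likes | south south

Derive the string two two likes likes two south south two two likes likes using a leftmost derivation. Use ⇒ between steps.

S ⇒ S likes ⇒ S likes likes ⇒ two S likes likes ⇒ two two S likes likes ⇒ two two K two S likes likes ⇒ two two likes K two S likes likes ⇒ two two likes likes two S likes likes ⇒ two two likes likes two K two S likes likes ⇒ two two likes likes two south south two S likes likes ⇒ two two likes likes two south south two two likes likes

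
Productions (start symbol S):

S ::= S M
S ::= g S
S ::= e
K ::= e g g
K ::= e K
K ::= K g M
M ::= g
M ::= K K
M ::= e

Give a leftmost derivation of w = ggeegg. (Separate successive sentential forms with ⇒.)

S ⇒ gS ⇒ gSM ⇒ ggSM ⇒ ggSMM ⇒ ggSMMM ⇒ ggeMMM ⇒ ggeeMM ⇒ ggeegM ⇒ ggeegg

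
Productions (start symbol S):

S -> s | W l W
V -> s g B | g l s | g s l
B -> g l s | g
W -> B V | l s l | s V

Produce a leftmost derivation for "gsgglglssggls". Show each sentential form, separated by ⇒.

S ⇒ WlW ⇒ BVlW ⇒ gVlW ⇒ gsgBlW ⇒ gsgglW ⇒ gsgglBV ⇒ gsgglglsV ⇒ gsgglglssgB ⇒ gsgglglssggls

S ⇒ WlW   [S -> W l W]
WlW ⇒ BVlW   [W -> B V]
BVlW ⇒ gVlW   [B -> g]
gVlW ⇒ gsgBlW   [V -> s g B]
gsgBlW ⇒ gsgglW   [B -> g]
gsgglW ⇒ gsgglBV   [W -> B V]
gsgglBV ⇒ gsgglglsV   [B -> g l s]
gsgglglsV ⇒ gsgglglssgB   [V -> s g B]
gsgglglssgB ⇒ gsgglglssggls   [B -> g l s]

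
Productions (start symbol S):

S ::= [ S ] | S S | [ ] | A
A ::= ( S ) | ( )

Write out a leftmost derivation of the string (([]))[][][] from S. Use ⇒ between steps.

S ⇒ SS   [S ::= S S]
SS ⇒ SSS   [S ::= S S]
SSS ⇒ SSSS   [S ::= S S]
SSSS ⇒ ASSS   [S ::= A]
ASSS ⇒ (S)SSS   [A ::= ( S )]
(S)SSS ⇒ (A)SSS   [S ::= A]
(A)SSS ⇒ ((S))SSS   [A ::= ( S )]
((S))SSS ⇒ (([]))SSS   [S ::= [ ]]
(([]))SSS ⇒ (([]))[]SS   [S ::= [ ]]
(([]))[]SS ⇒ (([]))[][]S   [S ::= [ ]]
(([]))[][]S ⇒ (([]))[][][]   [S ::= [ ]]

S ⇒ SS ⇒ SSS ⇒ SSSS ⇒ ASSS ⇒ (S)SSS ⇒ (A)SSS ⇒ ((S))SSS ⇒ (([]))SSS ⇒ (([]))[]SS ⇒ (([]))[][]S ⇒ (([]))[][][]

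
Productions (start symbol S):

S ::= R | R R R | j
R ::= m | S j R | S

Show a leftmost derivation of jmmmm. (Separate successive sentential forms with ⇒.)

S ⇒ RRR ⇒ SRR ⇒ RRRRR ⇒ SRRRR ⇒ jRRRR ⇒ jmRRR ⇒ jmmRR ⇒ jmmmR ⇒ jmmmm

S ⇒ RRR   [S ::= R R R]
RRR ⇒ SRR   [R ::= S]
SRR ⇒ RRRRR   [S ::= R R R]
RRRRR ⇒ SRRRR   [R ::= S]
SRRRR ⇒ jRRRR   [S ::= j]
jRRRR ⇒ jmRRR   [R ::= m]
jmRRR ⇒ jmmRR   [R ::= m]
jmmRR ⇒ jmmmR   [R ::= m]
jmmmR ⇒ jmmmm   [R ::= m]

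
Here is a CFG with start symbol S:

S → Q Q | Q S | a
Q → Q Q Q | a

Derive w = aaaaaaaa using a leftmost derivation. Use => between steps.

S => QQ => QQQQ => aQQQ => aQQQQQ => aQQQQQQQ => aaQQQQQQ => aaaQQQQQ => aaaaQQQQ => aaaaaQQQ => aaaaaaQQ => aaaaaaaQ => aaaaaaaa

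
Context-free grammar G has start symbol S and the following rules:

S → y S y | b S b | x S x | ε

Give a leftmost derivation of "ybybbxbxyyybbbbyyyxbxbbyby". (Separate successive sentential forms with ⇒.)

S ⇒ ySy ⇒ ybSby ⇒ ybySyby ⇒ ybybSbyby ⇒ ybybbSbbyby ⇒ ybybbxSxbbyby ⇒ ybybbxbSbxbbyby ⇒ ybybbxbxSxbxbbyby ⇒ ybybbxbxySyxbxbbyby ⇒ ybybbxbxyySyyxbxbbyby ⇒ ybybbxbxyyySyyyxbxbbyby ⇒ ybybbxbxyyybSbyyyxbxbbyby ⇒ ybybbxbxyyybbSbbyyyxbxbbyby ⇒ ybybbxbxyyybbbbyyyxbxbbyby

S ⇒ ySy   [S → y S y]
ySy ⇒ ybSby   [S → b S b]
ybSby ⇒ ybySyby   [S → y S y]
ybySyby ⇒ ybybSbyby   [S → b S b]
ybybSbyby ⇒ ybybbSbbyby   [S → b S b]
ybybbSbbyby ⇒ ybybbxSxbbyby   [S → x S x]
ybybbxSxbbyby ⇒ ybybbxbSbxbbyby   [S → b S b]
ybybbxbSbxbbyby ⇒ ybybbxbxSxbxbbyby   [S → x S x]
ybybbxbxSxbxbbyby ⇒ ybybbxbxySyxbxbbyby   [S → y S y]
ybybbxbxySyxbxbbyby ⇒ ybybbxbxyySyyxbxbbyby   [S → y S y]
ybybbxbxyySyyxbxbbyby ⇒ ybybbxbxyyySyyyxbxbbyby   [S → y S y]
ybybbxbxyyySyyyxbxbbyby ⇒ ybybbxbxyyybSbyyyxbxbbyby   [S → b S b]
ybybbxbxyyybSbyyyxbxbbyby ⇒ ybybbxbxyyybbSbbyyyxbxbbyby   [S → b S b]
ybybbxbxyyybbSbbyyyxbxbbyby ⇒ ybybbxbxyyybbbbyyyxbxbbyby   [S → ε]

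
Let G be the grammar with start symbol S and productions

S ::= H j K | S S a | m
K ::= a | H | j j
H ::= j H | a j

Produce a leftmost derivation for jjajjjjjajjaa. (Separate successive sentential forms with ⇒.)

S⇒SSa⇒HjKSa⇒jHjKSa⇒jjHjKSa⇒jjajjKSa⇒jjajjjjSa⇒jjajjjjHjKa⇒jjajjjjjHjKa⇒jjajjjjjajjKa⇒jjajjjjjajjaa

S ⇒ SSa   [S ::= S S a]
SSa ⇒ HjKSa   [S ::= H j K]
HjKSa ⇒ jHjKSa   [H ::= j H]
jHjKSa ⇒ jjHjKSa   [H ::= j H]
jjHjKSa ⇒ jjajjKSa   [H ::= a j]
jjajjKSa ⇒ jjajjjjSa   [K ::= j j]
jjajjjjSa ⇒ jjajjjjHjKa   [S ::= H j K]
jjajjjjHjKa ⇒ jjajjjjjHjKa   [H ::= j H]
jjajjjjjHjKa ⇒ jjajjjjjajjKa   [H ::= a j]
jjajjjjjajjKa ⇒ jjajjjjjajjaa   [K ::= a]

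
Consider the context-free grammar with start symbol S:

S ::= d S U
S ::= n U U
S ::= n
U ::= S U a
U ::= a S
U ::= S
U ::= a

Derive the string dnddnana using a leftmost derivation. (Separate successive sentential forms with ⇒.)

S⇒dSU⇒dnU⇒dnS⇒dndSU⇒dnddSUU⇒dnddnUU⇒dnddnaSU⇒dnddnanU⇒dnddnana

S ⇒ dSU   [S ::= d S U]
dSU ⇒ dnU   [S ::= n]
dnU ⇒ dnS   [U ::= S]
dnS ⇒ dndSU   [S ::= d S U]
dndSU ⇒ dnddSUU   [S ::= d S U]
dnddSUU ⇒ dnddnUU   [S ::= n]
dnddnUU ⇒ dnddnaSU   [U ::= a S]
dnddnaSU ⇒ dnddnanU   [S ::= n]
dnddnanU ⇒ dnddnana   [U ::= a]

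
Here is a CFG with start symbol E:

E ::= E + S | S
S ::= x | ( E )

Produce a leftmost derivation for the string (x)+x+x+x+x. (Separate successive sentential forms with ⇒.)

E ⇒ E+S   [E ::= E + S]
E+S ⇒ E+S+S   [E ::= E + S]
E+S+S ⇒ E+S+S+S   [E ::= E + S]
E+S+S+S ⇒ E+S+S+S+S   [E ::= E + S]
E+S+S+S+S ⇒ S+S+S+S+S   [E ::= S]
S+S+S+S+S ⇒ (E)+S+S+S+S   [S ::= ( E )]
(E)+S+S+S+S ⇒ (S)+S+S+S+S   [E ::= S]
(S)+S+S+S+S ⇒ (x)+S+S+S+S   [S ::= x]
(x)+S+S+S+S ⇒ (x)+x+S+S+S   [S ::= x]
(x)+x+S+S+S ⇒ (x)+x+x+S+S   [S ::= x]
(x)+x+x+S+S ⇒ (x)+x+x+x+S   [S ::= x]
(x)+x+x+x+S ⇒ (x)+x+x+x+x   [S ::= x]

E ⇒ E+S ⇒ E+S+S ⇒ E+S+S+S ⇒ E+S+S+S+S ⇒ S+S+S+S+S ⇒ (E)+S+S+S+S ⇒ (S)+S+S+S+S ⇒ (x)+S+S+S+S ⇒ (x)+x+S+S+S ⇒ (x)+x+x+S+S ⇒ (x)+x+x+x+S ⇒ (x)+x+x+x+x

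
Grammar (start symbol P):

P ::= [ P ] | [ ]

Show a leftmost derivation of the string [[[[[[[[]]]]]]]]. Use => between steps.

P=>[P]=>[[P]]=>[[[P]]]=>[[[[P]]]]=>[[[[[P]]]]]=>[[[[[[P]]]]]]=>[[[[[[[P]]]]]]]=>[[[[[[[[]]]]]]]]

P => [P]   [P ::= [ P ]]
[P] => [[P]]   [P ::= [ P ]]
[[P]] => [[[P]]]   [P ::= [ P ]]
[[[P]]] => [[[[P]]]]   [P ::= [ P ]]
[[[[P]]]] => [[[[[P]]]]]   [P ::= [ P ]]
[[[[[P]]]]] => [[[[[[P]]]]]]   [P ::= [ P ]]
[[[[[[P]]]]]] => [[[[[[[P]]]]]]]   [P ::= [ P ]]
[[[[[[[P]]]]]]] => [[[[[[[[]]]]]]]]   [P ::= [ ]]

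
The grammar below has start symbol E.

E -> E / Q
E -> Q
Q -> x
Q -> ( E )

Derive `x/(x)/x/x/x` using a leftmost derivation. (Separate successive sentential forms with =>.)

E => E/Q   [E -> E / Q]
E/Q => E/Q/Q   [E -> E / Q]
E/Q/Q => E/Q/Q/Q   [E -> E / Q]
E/Q/Q/Q => E/Q/Q/Q/Q   [E -> E / Q]
E/Q/Q/Q/Q => Q/Q/Q/Q/Q   [E -> Q]
Q/Q/Q/Q/Q => x/Q/Q/Q/Q   [Q -> x]
x/Q/Q/Q/Q => x/(E)/Q/Q/Q   [Q -> ( E )]
x/(E)/Q/Q/Q => x/(Q)/Q/Q/Q   [E -> Q]
x/(Q)/Q/Q/Q => x/(x)/Q/Q/Q   [Q -> x]
x/(x)/Q/Q/Q => x/(x)/x/Q/Q   [Q -> x]
x/(x)/x/Q/Q => x/(x)/x/x/Q   [Q -> x]
x/(x)/x/x/Q => x/(x)/x/x/x   [Q -> x]

E => E/Q => E/Q/Q => E/Q/Q/Q => E/Q/Q/Q/Q => Q/Q/Q/Q/Q => x/Q/Q/Q/Q => x/(E)/Q/Q/Q => x/(Q)/Q/Q/Q => x/(x)/Q/Q/Q => x/(x)/x/Q/Q => x/(x)/x/x/Q => x/(x)/x/x/x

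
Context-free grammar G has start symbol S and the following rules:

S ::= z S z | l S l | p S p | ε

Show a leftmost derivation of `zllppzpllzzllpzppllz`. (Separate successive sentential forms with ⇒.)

S ⇒ zSz ⇒ zlSlz ⇒ zllSllz ⇒ zllpSpllz ⇒ zllppSppllz ⇒ zllppzSzppllz ⇒ zllppzpSpzppllz ⇒ zllppzplSlpzppllz ⇒ zllppzpllSllpzppllz ⇒ zllppzpllzSzllpzppllz ⇒ zllppzpllzzllpzppllz

S ⇒ zSz   [S ::= z S z]
zSz ⇒ zlSlz   [S ::= l S l]
zlSlz ⇒ zllSllz   [S ::= l S l]
zllSllz ⇒ zllpSpllz   [S ::= p S p]
zllpSpllz ⇒ zllppSppllz   [S ::= p S p]
zllppSppllz ⇒ zllppzSzppllz   [S ::= z S z]
zllppzSzppllz ⇒ zllppzpSpzppllz   [S ::= p S p]
zllppzpSpzppllz ⇒ zllppzplSlpzppllz   [S ::= l S l]
zllppzplSlpzppllz ⇒ zllppzpllSllpzppllz   [S ::= l S l]
zllppzpllSllpzppllz ⇒ zllppzpllzSzllpzppllz   [S ::= z S z]
zllppzpllzSzllpzppllz ⇒ zllppzpllzzllpzppllz   [S ::= ε]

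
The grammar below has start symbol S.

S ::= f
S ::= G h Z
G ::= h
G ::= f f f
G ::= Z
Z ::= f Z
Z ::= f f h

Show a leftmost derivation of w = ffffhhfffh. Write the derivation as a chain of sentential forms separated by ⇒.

S ⇒ GhZ ⇒ ZhZ ⇒ fZhZ ⇒ ffZhZ ⇒ ffffhhZ ⇒ ffffhhfZ ⇒ ffffhhfffh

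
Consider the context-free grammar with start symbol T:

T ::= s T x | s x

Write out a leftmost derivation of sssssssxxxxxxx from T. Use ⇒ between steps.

T ⇒ sTx ⇒ ssTxx ⇒ sssTxxx ⇒ ssssTxxxx ⇒ sssssTxxxxx ⇒ ssssssTxxxxxx ⇒ sssssssxxxxxxx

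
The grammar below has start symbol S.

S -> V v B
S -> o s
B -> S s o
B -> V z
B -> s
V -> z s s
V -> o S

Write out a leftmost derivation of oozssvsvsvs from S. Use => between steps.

S => VvB   [S -> V v B]
VvB => oSvB   [V -> o S]
oSvB => oVvBvB   [S -> V v B]
oVvBvB => ooSvBvB   [V -> o S]
ooSvBvB => ooVvBvBvB   [S -> V v B]
ooVvBvBvB => oozssvBvBvB   [V -> z s s]
oozssvBvBvB => oozssvsvBvB   [B -> s]
oozssvsvBvB => oozssvsvsvB   [B -> s]
oozssvsvsvB => oozssvsvsvs   [B -> s]

S => VvB => oSvB => oVvBvB => ooSvBvB => ooVvBvBvB => oozssvBvBvB => oozssvsvBvB => oozssvsvsvB => oozssvsvsvs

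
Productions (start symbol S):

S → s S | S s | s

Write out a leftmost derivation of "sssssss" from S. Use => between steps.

S=>sS=>sSs=>sSss=>sSsss=>sSssss=>sSsssss=>sssssss

S => sS   [S → s S]
sS => sSs   [S → S s]
sSs => sSss   [S → S s]
sSss => sSsss   [S → S s]
sSsss => sSssss   [S → S s]
sSssss => sSsssss   [S → S s]
sSsssss => sssssss   [S → s]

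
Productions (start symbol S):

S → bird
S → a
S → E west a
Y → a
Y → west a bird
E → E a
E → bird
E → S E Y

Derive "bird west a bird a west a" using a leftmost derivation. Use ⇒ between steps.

S ⇒ E west a ⇒ S E Y west a ⇒ E west a E Y west a ⇒ bird west a E Y west a ⇒ bird west a bird Y west a ⇒ bird west a bird a west a

S ⇒ E west a   [S → E west a]
E west a ⇒ S E Y west a   [E → S E Y]
S E Y west a ⇒ E west a E Y west a   [S → E west a]
E west a E Y west a ⇒ bird west a E Y west a   [E → bird]
bird west a E Y west a ⇒ bird west a bird Y west a   [E → bird]
bird west a bird Y west a ⇒ bird west a bird a west a   [Y → a]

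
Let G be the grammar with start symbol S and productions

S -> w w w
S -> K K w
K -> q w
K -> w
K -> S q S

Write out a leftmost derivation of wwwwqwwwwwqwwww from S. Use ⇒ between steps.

S ⇒ KKw   [S -> K K w]
KKw ⇒ wKw   [K -> w]
wKw ⇒ wSqSw   [K -> S q S]
wSqSw ⇒ wKKwqSw   [S -> K K w]
wKKwqSw ⇒ wSqSKwqSw   [K -> S q S]
wSqSKwqSw ⇒ wwwwqSKwqSw   [S -> w w w]
wwwwqSKwqSw ⇒ wwwwqwwwKwqSw   [S -> w w w]
wwwwqwwwKwqSw ⇒ wwwwqwwwwwqSw   [K -> w]
wwwwqwwwwwqSw ⇒ wwwwqwwwwwqwwww   [S -> w w w]

S ⇒ KKw ⇒ wKw ⇒ wSqSw ⇒ wKKwqSw ⇒ wSqSKwqSw ⇒ wwwwqSKwqSw ⇒ wwwwqwwwKwqSw ⇒ wwwwqwwwwwqSw ⇒ wwwwqwwwwwqwwww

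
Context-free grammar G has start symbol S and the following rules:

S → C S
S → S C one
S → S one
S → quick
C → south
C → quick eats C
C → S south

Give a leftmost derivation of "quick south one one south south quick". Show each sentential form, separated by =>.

S => C S   [S → C S]
C S => S south S   [C → S south]
S south S => S one south S   [S → S one]
S one south S => S C one one south S   [S → S C one]
S C one one south S => quick C one one south S   [S → quick]
quick C one one south S => quick south one one south S   [C → south]
quick south one one south S => quick south one one south C S   [S → C S]
quick south one one south C S => quick south one one south south S   [C → south]
quick south one one south south S => quick south one one south south quick   [S → quick]

S => C S => S south S => S one south S => S C one one south S => quick C one one south S => quick south one one south S => quick south one one south C S => quick south one one south south S => quick south one one south south quick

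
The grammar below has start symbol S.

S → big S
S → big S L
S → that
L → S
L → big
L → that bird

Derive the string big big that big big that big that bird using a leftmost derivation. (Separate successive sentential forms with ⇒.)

S ⇒ big S   [S → big S]
big S ⇒ big big S L   [S → big S L]
big big S L ⇒ big big that L   [S → that]
big big that L ⇒ big big that S   [L → S]
big big that S ⇒ big big that big S L   [S → big S L]
big big that big S L ⇒ big big that big big S L L   [S → big S L]
big big that big big S L L ⇒ big big that big big that L L   [S → that]
big big that big big that L L ⇒ big big that big big that big L   [L → big]
big big that big big that big L ⇒ big big that big big that big that bird   [L → that bird]

S ⇒ big S ⇒ big big S L ⇒ big big that L ⇒ big big that S ⇒ big big that big S L ⇒ big big that big big S L L ⇒ big big that big big that L L ⇒ big big that big big that big L ⇒ big big that big big that big that bird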